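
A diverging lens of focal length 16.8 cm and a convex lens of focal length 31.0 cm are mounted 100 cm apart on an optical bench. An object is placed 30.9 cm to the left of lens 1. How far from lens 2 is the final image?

Lens 1 is diverging, so f₁ = −16.8 cm.
Lens 1: 1/d_i1 = 1/f₁ − 1/d_o1 = 1/(-16.8) − 1/(30.9) = -0.09189, so d_i1 = -10.88 cm.
The intermediate image is 10.88 cm to the left of lens 1 (virtual), which is 100 − (-10.88) = 110.9 cm to the left of lens 2, so d_o2 = +110.9 cm.
Lens 2: 1/d_i2 = 1/f₂ − 1/d_o2 = 1/(31.0) − 1/(110.9) = 0.02324, so d_i2 = 43.0 cm.
The final image is real, 43.0 cm to the right of lens 2 (overall magnification ≈ -0.14).

43.0 cm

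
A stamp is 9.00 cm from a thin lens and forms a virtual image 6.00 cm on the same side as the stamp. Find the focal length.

Virtual image ⇒ d_i = −6.00 cm.
1/f = 1/d_o + 1/d_i = 1/(9.00) + 1/(-6.00) = -0.05556, so f = -18.0 cm.
Since f is negative, the thin lens is diverging.

f = -18.0 cm (diverging)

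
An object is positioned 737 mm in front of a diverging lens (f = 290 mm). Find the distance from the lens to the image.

208 mm

For a diverging lens, f = -290 mm.
Lens equation: 1/s_i = 1/f − 1/s_o = 1/(-290.0) − 1/(737) = -0.003448 − 0.001357 = -0.004805, so s_i = -208 mm.
The image is virtual, upright and reduced, on the same side as the object.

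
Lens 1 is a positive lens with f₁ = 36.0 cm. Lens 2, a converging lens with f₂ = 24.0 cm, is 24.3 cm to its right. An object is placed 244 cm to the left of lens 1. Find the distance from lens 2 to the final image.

10.3 cm

Lens 1: 1/d_i1 = 1/f₁ − 1/d_o1 = 1/(36.0) − 1/(244) = 0.02368, so d_i1 = 42.23 cm.
The intermediate image is 42.23 cm to the right of lens 1, which lies 17.93 cm to the right of lens 2 — a virtual object — so d_o2 = −17.93 cm.
Lens 2: 1/d_i2 = 1/f₂ − 1/d_o2 = 1/(24.0) − 1/(-17.93) = 0.09744, so d_i2 = 10.3 cm.
The final image is real, 10.3 cm to the right of lens 2 (overall magnification ≈ -0.099).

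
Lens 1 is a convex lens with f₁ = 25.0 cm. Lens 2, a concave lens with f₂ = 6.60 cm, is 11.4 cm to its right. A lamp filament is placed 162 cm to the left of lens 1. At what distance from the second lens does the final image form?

Lens 1: 1/d_i1 = 1/f₁ − 1/d_o1 = 1/(25.0) − 1/(162) = 0.03383, so d_i1 = 29.56 cm.
The intermediate image is 29.56 cm to the right of lens 1, which lies 18.16 cm to the right of lens 2 — a virtual object — so d_o2 = −18.16 cm.
Lens 2 is diverging, so f₂ = −6.60 cm.
Lens 2: 1/d_i2 = 1/f₂ − 1/d_o2 = 1/(-6.60) − 1/(-18.16) = -0.09645, so d_i2 = -10.4 cm.
The final image is virtual, 10.4 cm to the left of lens 2 (overall magnification ≈ 0.10).

10.4 cm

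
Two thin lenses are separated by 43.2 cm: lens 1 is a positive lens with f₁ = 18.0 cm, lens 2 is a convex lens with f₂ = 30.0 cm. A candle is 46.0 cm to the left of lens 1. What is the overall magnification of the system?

m = -1.18

Lens 1: 1/d_i1 = 1/(18.0) − 1/(46.0) = 0.03382, so d_i1 = 29.57 cm; m₁ = −d_i1/d_o1 = -0.6428.
d_o2 = 43.2 − (29.57) = 13.63 cm.
Lens 2: 1/d_i2 = 1/(30.0) − 1/(13.63) = -0.04003, so d_i2 = -24.98 cm; m₂ = −d_i2/d_o2 = +1.833.
m = m₁·m₂ = (-0.6428)(+1.833) = -1.18.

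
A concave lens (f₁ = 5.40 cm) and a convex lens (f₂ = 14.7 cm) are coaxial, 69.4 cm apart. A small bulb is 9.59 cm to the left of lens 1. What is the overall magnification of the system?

m = -0.0911

f₁ = −5.40 cm (diverging).
Lens 1: 1/d_i1 = 1/(-5.40) − 1/(9.59) = -0.2895, so d_i1 = -3.455 cm; m₁ = −d_i1/d_o1 = +0.3603.
d_o2 = 69.4 − (-3.455) = 72.86 cm.
Lens 2: 1/d_i2 = 1/(14.7) − 1/(72.86) = 0.05430, so d_i2 = 18.42 cm; m₂ = −d_i2/d_o2 = -0.2528.
m = m₁·m₂ = (+0.3603)(-0.2528) = -0.0911.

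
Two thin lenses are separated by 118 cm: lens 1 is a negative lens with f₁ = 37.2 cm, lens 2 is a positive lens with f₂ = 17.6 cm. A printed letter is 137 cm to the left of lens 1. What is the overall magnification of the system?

m = -0.0290

f₁ = −37.2 cm (diverging).
Lens 1: 1/d_i1 = 1/(-37.2) − 1/(137) = -0.03418, so d_i1 = -29.26 cm; m₁ = −d_i1/d_o1 = +0.2136.
d_o2 = 118 − (-29.26) = 147.3 cm.
Lens 2: 1/d_i2 = 1/(17.6) − 1/(147.3) = 0.05003, so d_i2 = 19.99 cm; m₂ = −d_i2/d_o2 = -0.1357.
m = m₁·m₂ = (+0.2136)(-0.1357) = -0.0290.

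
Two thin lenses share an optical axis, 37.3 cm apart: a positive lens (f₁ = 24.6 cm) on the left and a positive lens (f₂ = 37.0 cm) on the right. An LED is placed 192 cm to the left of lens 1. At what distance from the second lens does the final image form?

12.0 cm

Lens 1: 1/d_i1 = 1/f₁ − 1/d_o1 = 1/(24.6) − 1/(192) = 0.03544, so d_i1 = 28.22 cm.
The intermediate image is 28.22 cm to the right of lens 1, which is 37.3 − (28.22) = 9.080 cm to the left of lens 2, so d_o2 = +9.080 cm.
Lens 2: 1/d_i2 = 1/f₂ − 1/d_o2 = 1/(37.0) − 1/(9.080) = -0.08311, so d_i2 = -12.0 cm.
The final image is virtual, 12.0 cm to the left of lens 2 (overall magnification ≈ -0.19).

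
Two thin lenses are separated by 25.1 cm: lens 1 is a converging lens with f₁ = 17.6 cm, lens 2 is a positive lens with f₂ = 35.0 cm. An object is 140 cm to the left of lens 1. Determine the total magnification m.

Lens 1: 1/d_i1 = 1/(17.6) − 1/(140) = 0.04968, so d_i1 = 20.13 cm; m₁ = −d_i1/d_o1 = -0.1438.
d_o2 = 25.1 − (20.13) = 4.970 cm.
Lens 2: 1/d_i2 = 1/(35.0) − 1/(4.970) = -0.1726, so d_i2 = -5.793 cm; m₂ = −d_i2/d_o2 = +1.166.
m = m₁·m₂ = (-0.1438)(+1.166) = -0.168.

m = -0.168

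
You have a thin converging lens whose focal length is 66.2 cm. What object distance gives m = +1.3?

15.3 cm

m = −d_i/d_o ⇒ d_i = −m·d_o.
1/f = 1/d_o + 1/d_i = 1/d_o − 1/(m·d_o) = (1 − 1/m)/d_o, so d_o = f(1 − 1/m) = (66.20)(1 − 1/(+1.3)) = 15.3 cm.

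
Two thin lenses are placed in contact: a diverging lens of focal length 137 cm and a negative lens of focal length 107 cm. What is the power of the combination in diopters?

P = -1.66 D

P₁ = 1/f₁ = 1/(-1.37 m) = -0.7299 D; P₂ = 1/f₂ = 1/(-1.07 m) = -0.9346 D.
For thin lenses in contact, P = P₁ + P₂ = (-0.7299) + (-0.9346) = -1.66 D.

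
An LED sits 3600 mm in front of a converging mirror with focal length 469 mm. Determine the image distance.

Mirror equation: 1/v = 1/f − 1/u = 1/(469.0) − 1/(3600) = 0.002132 − 0.0002778 = 0.001854, so v = 539 mm.
The image is real, inverted and reduced, in front of the mirror.

539 mm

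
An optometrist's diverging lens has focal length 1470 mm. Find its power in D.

For a diverging lens, f = −1470 mm.
f = -147 cm = -1.47 m.
P = 1/f = 1/(-1.47 m) = -0.680 D.

P = -0.680 D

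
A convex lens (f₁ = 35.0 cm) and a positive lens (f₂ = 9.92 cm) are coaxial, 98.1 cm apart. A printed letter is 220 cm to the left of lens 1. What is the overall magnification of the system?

Lens 1: 1/d_i1 = 1/(35.0) − 1/(220) = 0.02403, so d_i1 = 41.62 cm; m₁ = −d_i1/d_o1 = -0.1892.
d_o2 = 98.1 − (41.62) = 56.48 cm.
Lens 2: 1/d_i2 = 1/(9.92) − 1/(56.48) = 0.08310, so d_i2 = 12.03 cm; m₂ = −d_i2/d_o2 = -0.2131.
m = m₁·m₂ = (-0.1892)(-0.2131) = +0.0403.

m = +0.0403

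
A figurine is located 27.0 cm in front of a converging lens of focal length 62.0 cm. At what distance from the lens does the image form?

47.8 cm

Thin-lens equation: 1/q = 1/f − 1/p = 1/(62.00) − 1/(27.0) = 0.01613 − 0.03704 = -0.02091, so q = -47.8 cm.
The image is virtual, upright and enlarged, on the same side as the object.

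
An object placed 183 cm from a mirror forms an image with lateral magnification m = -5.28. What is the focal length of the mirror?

f = 154 cm (concave)

m = −d_i/d_o ⇒ d_i = −m·d_o = −(-5.28)·(183) = 966.2 cm.
1/f = 1/d_o + 1/d_i = 1/(183) + 1/(966.2) = 0.006499, so f = 154 cm.
Since f is positive, the mirror is concave.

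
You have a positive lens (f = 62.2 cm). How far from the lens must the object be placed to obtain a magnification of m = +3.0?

m = −d_i/d_o ⇒ d_i = −m·d_o.
1/f = 1/d_o + 1/d_i = 1/d_o − 1/(m·d_o) = (1 − 1/m)/d_o, so d_o = f(1 − 1/m) = (62.20)(1 − 1/(+3.0)) = 41.5 cm.

41.5 cm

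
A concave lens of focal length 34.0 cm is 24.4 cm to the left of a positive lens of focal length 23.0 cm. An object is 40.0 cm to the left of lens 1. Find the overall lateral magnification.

m = -0.534

f₁ = −34.0 cm (diverging).
Lens 1: 1/d_i1 = 1/(-34.0) − 1/(40.0) = -0.05441, so d_i1 = -18.38 cm; m₁ = −d_i1/d_o1 = +0.4595.
d_o2 = 24.4 − (-18.38) = 42.78 cm.
Lens 2: 1/d_i2 = 1/(23.0) − 1/(42.78) = 0.02010, so d_i2 = 49.74 cm; m₂ = −d_i2/d_o2 = -1.163.
m = m₁·m₂ = (+0.4595)(-1.163) = -0.534.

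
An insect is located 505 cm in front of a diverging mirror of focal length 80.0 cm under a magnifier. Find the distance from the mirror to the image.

For a diverging mirror, f = -80.0 cm.
Mirror equation: 1/v = 1/f − 1/u = 1/(-80.00) − 1/(505) = -0.01250 − 0.001980 = -0.01448, so v = -69.1 cm.
The image is virtual, upright and reduced, behind the mirror.

69.1 cm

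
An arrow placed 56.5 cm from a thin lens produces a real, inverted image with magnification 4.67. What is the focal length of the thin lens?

m = −d_i/d_o ⇒ d_i = −m·d_o = −(-4.67)·(56.5) = 263.9 cm.
1/f = 1/d_o + 1/d_i = 1/(56.5) + 1/(263.9) = 0.02149, so f = 46.5 cm.
Since f is positive, the thin lens is converging.

f = 46.5 cm (converging)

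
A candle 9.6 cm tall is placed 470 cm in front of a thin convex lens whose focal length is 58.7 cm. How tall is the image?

1/d_i = 1/f − 1/d_o = 1/(58.70) − 1/(470) = 0.01491, so d_i = 67.08 cm.
m = −d_i/d_o = -0.1427.
|h_i| = |m|·h_o = 0.1427 × 9.6 = 1.37 cm. The image is real, inverted and reduced, on the far side of the lens.

1.37 cm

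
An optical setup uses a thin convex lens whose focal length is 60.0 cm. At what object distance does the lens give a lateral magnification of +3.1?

m = −d_i/d_o ⇒ d_i = −m·d_o.
1/f = 1/d_o + 1/d_i = 1/d_o − 1/(m·d_o) = (1 − 1/m)/d_o, so d_o = f(1 − 1/m) = (60.00)(1 − 1/(+3.1)) = 40.6 cm.

40.6 cm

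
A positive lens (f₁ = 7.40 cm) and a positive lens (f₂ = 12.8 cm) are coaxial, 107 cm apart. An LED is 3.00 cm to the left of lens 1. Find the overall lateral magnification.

m = -0.217

Lens 1: 1/d_i1 = 1/(7.40) − 1/(3.00) = -0.1982, so d_i1 = -5.045 cm; m₁ = −d_i1/d_o1 = +1.682.
d_o2 = 107 − (-5.045) = 112.0 cm.
Lens 2: 1/d_i2 = 1/(12.8) − 1/(112.0) = 0.06920, so d_i2 = 14.45 cm; m₂ = −d_i2/d_o2 = -0.1290.
m = m₁·m₂ = (+1.682)(-0.1290) = -0.217.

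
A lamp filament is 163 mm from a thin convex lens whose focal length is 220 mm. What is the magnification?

1/d_i = 1/f − 1/d_o = 1/(220.0) − 1/(163) = -0.001590, so d_i = -629.1 mm.
m = −d_i/d_o = −(-629.1)/(163) = +3.86.
The image is virtual, upright and enlarged, on the same side as the object.

m = +3.86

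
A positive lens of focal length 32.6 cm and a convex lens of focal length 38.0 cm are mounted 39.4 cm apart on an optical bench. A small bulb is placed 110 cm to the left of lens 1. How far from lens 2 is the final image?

5.86 cm

Lens 1: 1/d_i1 = 1/f₁ − 1/d_o1 = 1/(32.6) − 1/(110) = 0.02158, so d_i1 = 46.33 cm.
The intermediate image is 46.33 cm to the right of lens 1, which lies 6.930 cm to the right of lens 2 — a virtual object — so d_o2 = −6.930 cm.
Lens 2: 1/d_i2 = 1/f₂ − 1/d_o2 = 1/(38.0) − 1/(-6.930) = 0.1706, so d_i2 = 5.86 cm.
The final image is real, 5.86 cm to the right of lens 2 (overall magnification ≈ -0.36).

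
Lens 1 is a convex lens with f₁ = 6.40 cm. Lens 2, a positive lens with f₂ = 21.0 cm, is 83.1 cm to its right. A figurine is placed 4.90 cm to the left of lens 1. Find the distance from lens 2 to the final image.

Lens 1: 1/d_i1 = 1/f₁ − 1/d_o1 = 1/(6.40) − 1/(4.90) = -0.04783, so d_i1 = -20.91 cm.
The intermediate image is 20.91 cm to the left of lens 1 (virtual), which is 83.1 − (-20.91) = 104.0 cm to the left of lens 2, so d_o2 = +104.0 cm.
Lens 2: 1/d_i2 = 1/f₂ − 1/d_o2 = 1/(21.0) − 1/(104.0) = 0.03800, so d_i2 = 26.3 cm.
The final image is real, 26.3 cm to the right of lens 2 (overall magnification ≈ -1.1).

26.3 cm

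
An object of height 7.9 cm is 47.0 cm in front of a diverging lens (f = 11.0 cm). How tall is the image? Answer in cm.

For a diverging lens, f = -11.0 cm.
1/d_i = 1/f − 1/d_o = 1/(-11.00) − 1/(47.0) = -0.1122, so d_i = -8.914 cm.
m = −d_i/d_o = +0.1897.
|h_i| = |m|·h_o = 0.1897 × 7.9 = 1.50 cm. The image is virtual, upright and reduced, on the same side as the object.

1.50 cm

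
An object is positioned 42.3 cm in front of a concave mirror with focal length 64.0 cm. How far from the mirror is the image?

Mirror equation: 1/s_i = 1/f − 1/s_o = 1/(64.00) − 1/(42.3) = 0.01562 − 0.02364 = -0.008016, so s_i = -125 cm.
The image is virtual, upright and enlarged, behind the mirror.

125 cm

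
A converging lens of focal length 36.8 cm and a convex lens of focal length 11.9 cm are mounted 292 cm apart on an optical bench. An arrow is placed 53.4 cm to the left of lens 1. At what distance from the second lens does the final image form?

Lens 1: 1/d_i1 = 1/f₁ − 1/d_o1 = 1/(36.8) − 1/(53.4) = 0.008447, so d_i1 = 118.4 cm.
The intermediate image is 118.4 cm to the right of lens 1, which is 292 − (118.4) = 173.6 cm to the left of lens 2, so d_o2 = +173.6 cm.
Lens 2: 1/d_i2 = 1/f₂ − 1/d_o2 = 1/(11.9) − 1/(173.6) = 0.07827, so d_i2 = 12.8 cm.
The final image is real, 12.8 cm to the right of lens 2 (overall magnification ≈ 0.16).

12.8 cm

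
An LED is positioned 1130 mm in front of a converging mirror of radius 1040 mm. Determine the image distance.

963 mm

f = R/2 = 1040/2 = 520.0 mm.
Mirror equation: 1/v = 1/f − 1/u = 1/(520.0) − 1/(1130) = 0.001923 − 0.0008850 = 0.001038, so v = 963 mm.
The image is real, inverted and reduced, in front of the mirror.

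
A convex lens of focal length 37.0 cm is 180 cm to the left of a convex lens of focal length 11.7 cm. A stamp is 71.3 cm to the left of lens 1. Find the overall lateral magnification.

Lens 1: 1/d_i1 = 1/(37.0) − 1/(71.3) = 0.01300, so d_i1 = 76.91 cm; m₁ = −d_i1/d_o1 = -1.079.
d_o2 = 180 − (76.91) = 103.1 cm.
Lens 2: 1/d_i2 = 1/(11.7) − 1/(103.1) = 0.07577, so d_i2 = 13.20 cm; m₂ = −d_i2/d_o2 = -0.1280.
m = m₁·m₂ = (-1.079)(-0.1280) = +0.138.

m = +0.138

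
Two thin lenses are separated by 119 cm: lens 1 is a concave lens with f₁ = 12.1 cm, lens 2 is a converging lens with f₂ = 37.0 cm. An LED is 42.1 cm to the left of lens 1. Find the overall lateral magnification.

m = -0.0904

f₁ = −12.1 cm (diverging).
Lens 1: 1/d_i1 = 1/(-12.1) − 1/(42.1) = -0.1064, so d_i1 = -9.399 cm; m₁ = −d_i1/d_o1 = +0.2233.
d_o2 = 119 − (-9.399) = 128.4 cm.
Lens 2: 1/d_i2 = 1/(37.0) − 1/(128.4) = 0.01924, so d_i2 = 51.98 cm; m₂ = −d_i2/d_o2 = -0.4048.
m = m₁·m₂ = (+0.2233)(-0.4048) = -0.0904.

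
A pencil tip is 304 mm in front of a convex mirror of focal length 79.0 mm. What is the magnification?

m = +0.206

For a convex mirror, f = -79.0 mm.
1/d_i = 1/f − 1/d_o = 1/(-79.00) − 1/(304) = -0.01595, so d_i = -62.70 mm.
m = −d_i/d_o = −(-62.70)/(304) = +0.206.
The image is virtual, upright and reduced, behind the mirror.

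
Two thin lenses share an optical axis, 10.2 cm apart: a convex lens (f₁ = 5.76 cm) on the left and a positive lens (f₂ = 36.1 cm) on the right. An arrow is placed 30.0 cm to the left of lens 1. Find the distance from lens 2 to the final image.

Lens 1: 1/d_i1 = 1/f₁ − 1/d_o1 = 1/(5.76) − 1/(30.0) = 0.1403, so d_i1 = 7.129 cm.
The intermediate image is 7.129 cm to the right of lens 1, which is 10.2 − (7.129) = 3.071 cm to the left of lens 2, so d_o2 = +3.071 cm.
Lens 2: 1/d_i2 = 1/f₂ − 1/d_o2 = 1/(36.1) − 1/(3.071) = -0.2979, so d_i2 = -3.36 cm.
The final image is virtual, 3.36 cm to the left of lens 2 (overall magnification ≈ -0.26).

3.36 cm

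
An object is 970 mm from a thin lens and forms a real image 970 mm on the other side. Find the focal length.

Real image ⇒ d_i = +970 mm.
1/f = 1/d_o + 1/d_i = 1/(970) + 1/(970) = 0.002062, so f = 485 mm.
Since f is positive, the thin lens is converging.

f = 485 mm (converging)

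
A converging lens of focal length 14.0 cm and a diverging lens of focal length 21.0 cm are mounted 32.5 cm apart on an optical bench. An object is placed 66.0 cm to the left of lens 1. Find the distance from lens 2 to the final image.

Lens 1: 1/d_i1 = 1/f₁ − 1/d_o1 = 1/(14.0) − 1/(66.0) = 0.05628, so d_i1 = 17.77 cm.
The intermediate image is 17.77 cm to the right of lens 1, which is 32.5 − (17.77) = 14.73 cm to the left of lens 2, so d_o2 = +14.73 cm.
Lens 2 is diverging, so f₂ = −21.0 cm.
Lens 2: 1/d_i2 = 1/f₂ − 1/d_o2 = 1/(-21.0) − 1/(14.73) = -0.1155, so d_i2 = -8.66 cm.
The final image is virtual, 8.66 cm to the left of lens 2 (overall magnification ≈ -0.16).

8.66 cm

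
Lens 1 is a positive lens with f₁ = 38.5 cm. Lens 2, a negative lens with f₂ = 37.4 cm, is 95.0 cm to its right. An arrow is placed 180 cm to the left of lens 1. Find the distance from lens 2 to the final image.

Lens 1: 1/d_i1 = 1/f₁ − 1/d_o1 = 1/(38.5) − 1/(180) = 0.02042, so d_i1 = 48.98 cm.
The intermediate image is 48.98 cm to the right of lens 1, which is 95.0 − (48.98) = 46.02 cm to the left of lens 2, so d_o2 = +46.02 cm.
Lens 2 is diverging, so f₂ = −37.4 cm.
Lens 2: 1/d_i2 = 1/f₂ − 1/d_o2 = 1/(-37.4) − 1/(46.02) = -0.04847, so d_i2 = -20.6 cm.
The final image is virtual, 20.6 cm to the left of lens 2 (overall magnification ≈ -0.12).

20.6 cm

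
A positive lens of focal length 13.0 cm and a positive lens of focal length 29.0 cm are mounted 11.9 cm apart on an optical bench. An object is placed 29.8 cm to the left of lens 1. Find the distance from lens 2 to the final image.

8.06 cm

Lens 1: 1/d_i1 = 1/f₁ − 1/d_o1 = 1/(13.0) − 1/(29.8) = 0.04337, so d_i1 = 23.06 cm.
The intermediate image is 23.06 cm to the right of lens 1, which lies 11.16 cm to the right of lens 2 — a virtual object — so d_o2 = −11.16 cm.
Lens 2: 1/d_i2 = 1/f₂ − 1/d_o2 = 1/(29.0) − 1/(-11.16) = 0.1241, so d_i2 = 8.06 cm.
The final image is real, 8.06 cm to the right of lens 2 (overall magnification ≈ -0.56).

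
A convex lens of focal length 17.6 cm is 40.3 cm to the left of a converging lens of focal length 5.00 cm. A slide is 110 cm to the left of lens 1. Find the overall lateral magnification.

m = +0.0664

Lens 1: 1/d_i1 = 1/(17.6) − 1/(110) = 0.04773, so d_i1 = 20.95 cm; m₁ = −d_i1/d_o1 = -0.1905.
d_o2 = 40.3 − (20.95) = 19.35 cm.
Lens 2: 1/d_i2 = 1/(5.00) − 1/(19.35) = 0.1483, so d_i2 = 6.742 cm; m₂ = −d_i2/d_o2 = -0.3484.
m = m₁·m₂ = (-0.1905)(-0.3484) = +0.0664.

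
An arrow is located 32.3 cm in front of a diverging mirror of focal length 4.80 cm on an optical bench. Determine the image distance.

4.18 cm

For a diverging mirror, f = -4.80 cm.
Mirror equation: 1/v = 1/f − 1/u = 1/(-4.800) − 1/(32.3) = -0.2083 − 0.03096 = -0.2393, so v = -4.18 cm.
The image is virtual, upright and reduced, behind the mirror.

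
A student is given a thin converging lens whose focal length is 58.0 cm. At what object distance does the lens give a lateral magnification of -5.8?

m = −d_i/d_o ⇒ d_i = −m·d_o.
1/f = 1/d_o + 1/d_i = 1/d_o − 1/(m·d_o) = (1 − 1/m)/d_o, so d_o = f(1 − 1/m) = (58.00)(1 − 1/(-5.8)) = 68.0 cm.

68.0 cm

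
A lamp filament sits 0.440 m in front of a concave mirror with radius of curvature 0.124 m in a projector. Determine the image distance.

0.0722 m

f = R/2 = 0.124/2 = 0.06200 m.
Mirror equation: 1/v = 1/f − 1/u = 1/(0.06200) − 1/(0.440) = 16.13 − 2.273 = 13.86, so v = 0.0722 m.
The image is real, inverted and reduced, in front of the mirror.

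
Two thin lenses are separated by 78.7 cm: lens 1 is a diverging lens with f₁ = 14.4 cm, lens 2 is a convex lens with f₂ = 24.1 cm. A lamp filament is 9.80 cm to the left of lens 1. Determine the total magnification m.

m = -0.237

f₁ = −14.4 cm (diverging).
Lens 1: 1/d_i1 = 1/(-14.4) − 1/(9.80) = -0.1715, so d_i1 = -5.831 cm; m₁ = −d_i1/d_o1 = +0.5950.
d_o2 = 78.7 − (-5.831) = 84.53 cm.
Lens 2: 1/d_i2 = 1/(24.1) − 1/(84.53) = 0.02966, so d_i2 = 33.71 cm; m₂ = −d_i2/d_o2 = -0.3988.
m = m₁·m₂ = (+0.5950)(-0.3988) = -0.237.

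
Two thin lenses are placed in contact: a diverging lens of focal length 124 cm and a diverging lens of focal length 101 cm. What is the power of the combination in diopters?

P₁ = 1/f₁ = 1/(-1.24 m) = -0.8065 D; P₂ = 1/f₂ = 1/(-1.01 m) = -0.9901 D.
For thin lenses in contact, P = P₁ + P₂ = (-0.8065) + (-0.9901) = -1.80 D.

P = -1.80 D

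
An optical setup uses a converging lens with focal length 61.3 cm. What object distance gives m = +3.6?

44.3 cm

m = −d_i/d_o ⇒ d_i = −m·d_o.
1/f = 1/d_o + 1/d_i = 1/d_o − 1/(m·d_o) = (1 − 1/m)/d_o, so d_o = f(1 − 1/m) = (61.30)(1 − 1/(+3.6)) = 44.3 cm.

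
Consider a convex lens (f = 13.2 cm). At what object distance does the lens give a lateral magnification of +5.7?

10.9 cm

m = −d_i/d_o ⇒ d_i = −m·d_o.
1/f = 1/d_o + 1/d_i = 1/d_o − 1/(m·d_o) = (1 − 1/m)/d_o, so d_o = f(1 − 1/m) = (13.20)(1 − 1/(+5.7)) = 10.9 cm.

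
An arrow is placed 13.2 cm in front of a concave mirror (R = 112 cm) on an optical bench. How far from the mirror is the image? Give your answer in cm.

17.3 cm

f = R/2 = 112/2 = 56.00 cm.
Mirror equation: 1/s_i = 1/f − 1/s_o = 1/(56.00) − 1/(13.2) = 0.01786 − 0.07576 = -0.05790, so s_i = -17.3 cm.
The image is virtual, upright and enlarged, behind the mirror.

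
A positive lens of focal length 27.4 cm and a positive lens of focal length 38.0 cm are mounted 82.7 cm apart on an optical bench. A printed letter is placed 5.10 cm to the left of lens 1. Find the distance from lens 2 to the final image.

66.3 cm

Lens 1: 1/d_i1 = 1/f₁ − 1/d_o1 = 1/(27.4) − 1/(5.10) = -0.1596, so d_i1 = -6.266 cm.
The intermediate image is 6.266 cm to the left of lens 1 (virtual), which is 82.7 − (-6.266) = 88.97 cm to the left of lens 2, so d_o2 = +88.97 cm.
Lens 2: 1/d_i2 = 1/f₂ − 1/d_o2 = 1/(38.0) − 1/(88.97) = 0.01508, so d_i2 = 66.3 cm.
The final image is real, 66.3 cm to the right of lens 2 (overall magnification ≈ -0.92).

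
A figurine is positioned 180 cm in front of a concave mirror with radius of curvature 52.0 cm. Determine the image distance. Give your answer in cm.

30.4 cm

f = R/2 = 52.0/2 = 26.00 cm.
Mirror equation: 1/d_i = 1/f − 1/d_o = 1/(26.00) − 1/(180) = 0.03846 − 0.005556 = 0.03291, so d_i = 30.4 cm.
The image is real, inverted and reduced, in front of the mirror.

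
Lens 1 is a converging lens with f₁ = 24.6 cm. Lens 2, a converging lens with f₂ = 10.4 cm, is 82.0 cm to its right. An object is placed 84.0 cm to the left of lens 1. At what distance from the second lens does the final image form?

13.3 cm

Lens 1: 1/d_i1 = 1/f₁ − 1/d_o1 = 1/(24.6) − 1/(84.0) = 0.02875, so d_i1 = 34.79 cm.
The intermediate image is 34.79 cm to the right of lens 1, which is 82.0 − (34.79) = 47.21 cm to the left of lens 2, so d_o2 = +47.21 cm.
Lens 2: 1/d_i2 = 1/f₂ − 1/d_o2 = 1/(10.4) − 1/(47.21) = 0.07497, so d_i2 = 13.3 cm.
The final image is real, 13.3 cm to the right of lens 2 (overall magnification ≈ 0.12).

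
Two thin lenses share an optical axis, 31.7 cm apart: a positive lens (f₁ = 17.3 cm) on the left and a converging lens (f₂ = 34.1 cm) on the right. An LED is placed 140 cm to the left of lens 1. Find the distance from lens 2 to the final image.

18.4 cm

Lens 1: 1/d_i1 = 1/f₁ − 1/d_o1 = 1/(17.3) − 1/(140) = 0.05066, so d_i1 = 19.74 cm.
The intermediate image is 19.74 cm to the right of lens 1, which is 31.7 − (19.74) = 11.96 cm to the left of lens 2, so d_o2 = +11.96 cm.
Lens 2: 1/d_i2 = 1/f₂ − 1/d_o2 = 1/(34.1) − 1/(11.96) = -0.05429, so d_i2 = -18.4 cm.
The final image is virtual, 18.4 cm to the left of lens 2 (overall magnification ≈ -0.22).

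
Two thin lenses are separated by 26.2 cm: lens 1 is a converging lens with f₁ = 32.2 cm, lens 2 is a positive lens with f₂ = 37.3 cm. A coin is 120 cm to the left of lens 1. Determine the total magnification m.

Lens 1: 1/d_i1 = 1/(32.2) − 1/(120) = 0.02272, so d_i1 = 44.01 cm; m₁ = −d_i1/d_o1 = -0.3667.
d_o2 = 26.2 − (44.01) = -17.81 cm (virtual object).
Lens 2: 1/d_i2 = 1/(37.3) − 1/(-17.81) = 0.08296, so d_i2 = 12.05 cm; m₂ = −d_i2/d_o2 = +0.6768.
m = m₁·m₂ = (-0.3667)(+0.6768) = -0.248.

m = -0.248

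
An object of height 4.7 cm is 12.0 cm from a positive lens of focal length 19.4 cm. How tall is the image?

12.3 cm

1/d_i = 1/f − 1/d_o = 1/(19.40) − 1/(12.0) = -0.03179, so d_i = -31.46 cm.
m = −d_i/d_o = +2.622.
|h_i| = |m|·h_o = 2.622 × 4.7 = 12.3 cm. The image is virtual, upright and enlarged, on the same side as the object.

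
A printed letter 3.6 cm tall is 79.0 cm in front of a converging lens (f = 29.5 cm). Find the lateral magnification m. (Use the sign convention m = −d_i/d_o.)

1/d_i = 1/f − 1/d_o = 1/(29.50) − 1/(79.0) = 0.02124, so d_i = 47.08 cm.
m = −d_i/d_o = −(47.08)/(79.0) = -0.596.
The image is real, inverted and reduced, on the far side of the lens.

m = -0.596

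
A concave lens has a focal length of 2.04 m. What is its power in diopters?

For a concave lens, f = −2.04 m.
P = 1/f = 1/(-2.04 m) = -0.490 D.

P = -0.490 D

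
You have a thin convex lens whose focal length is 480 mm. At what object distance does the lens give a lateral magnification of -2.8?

m = −d_i/d_o ⇒ d_i = −m·d_o.
1/f = 1/d_o + 1/d_i = 1/d_o − 1/(m·d_o) = (1 − 1/m)/d_o, so d_o = f(1 − 1/m) = (480.0)(1 − 1/(-2.8)) = 651 mm.

651 mm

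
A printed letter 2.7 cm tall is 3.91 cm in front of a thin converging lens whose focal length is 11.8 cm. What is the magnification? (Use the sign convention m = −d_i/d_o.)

1/d_i = 1/f − 1/d_o = 1/(11.80) − 1/(3.91) = -0.1710, so d_i = -5.848 cm.
m = −d_i/d_o = −(-5.848)/(3.91) = +1.50.
The image is virtual, upright and enlarged, on the same side as the object.

m = +1.50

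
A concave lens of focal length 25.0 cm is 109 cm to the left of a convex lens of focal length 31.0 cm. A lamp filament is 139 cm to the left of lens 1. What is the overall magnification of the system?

m = -0.0476

f₁ = −25.0 cm (diverging).
Lens 1: 1/d_i1 = 1/(-25.0) − 1/(139) = -0.04719, so d_i1 = -21.19 cm; m₁ = −d_i1/d_o1 = +0.1524.
d_o2 = 109 − (-21.19) = 130.2 cm.
Lens 2: 1/d_i2 = 1/(31.0) − 1/(130.2) = 0.02458, so d_i2 = 40.69 cm; m₂ = −d_i2/d_o2 = -0.3125.
m = m₁·m₂ = (+0.1524)(-0.3125) = -0.0476.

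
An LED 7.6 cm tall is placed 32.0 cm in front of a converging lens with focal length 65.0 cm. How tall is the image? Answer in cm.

1/d_i = 1/f − 1/d_o = 1/(65.00) − 1/(32.0) = -0.01587, so d_i = -63.03 cm.
m = −d_i/d_o = +1.970.
|h_i| = |m|·h_o = 1.970 × 7.6 = 15.0 cm. The image is virtual, upright and enlarged, on the same side as the object.

15.0 cm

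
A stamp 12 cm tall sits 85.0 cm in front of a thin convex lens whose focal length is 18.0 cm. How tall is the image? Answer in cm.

3.22 cm

1/d_i = 1/f − 1/d_o = 1/(18.00) − 1/(85.0) = 0.04379, so d_i = 22.84 cm.
m = −d_i/d_o = -0.2687.
|h_i| = |m|·h_o = 0.2687 × 12 = 3.22 cm. The image is real, inverted and reduced, on the far side of the lens.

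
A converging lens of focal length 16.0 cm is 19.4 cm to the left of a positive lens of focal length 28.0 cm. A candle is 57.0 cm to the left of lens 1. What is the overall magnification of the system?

m = -0.354

Lens 1: 1/d_i1 = 1/(16.0) − 1/(57.0) = 0.04496, so d_i1 = 22.24 cm; m₁ = −d_i1/d_o1 = -0.3902.
d_o2 = 19.4 − (22.24) = -2.840 cm (virtual object).
Lens 2: 1/d_i2 = 1/(28.0) − 1/(-2.840) = 0.3878, so d_i2 = 2.578 cm; m₂ = −d_i2/d_o2 = +0.9079.
m = m₁·m₂ = (-0.3902)(+0.9079) = -0.354.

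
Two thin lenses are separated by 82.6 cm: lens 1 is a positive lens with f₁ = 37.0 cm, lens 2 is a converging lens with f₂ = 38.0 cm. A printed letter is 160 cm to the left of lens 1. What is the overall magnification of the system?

m = -3.24

Lens 1: 1/d_i1 = 1/(37.0) − 1/(160) = 0.02078, so d_i1 = 48.13 cm; m₁ = −d_i1/d_o1 = -0.3008.
d_o2 = 82.6 − (48.13) = 34.47 cm.
Lens 2: 1/d_i2 = 1/(38.0) − 1/(34.47) = -0.002695, so d_i2 = -371.1 cm; m₂ = −d_i2/d_o2 = +10.76.
m = m₁·m₂ = (-0.3008)(+10.76) = -3.24.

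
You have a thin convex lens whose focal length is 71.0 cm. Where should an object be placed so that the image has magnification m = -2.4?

m = −d_i/d_o ⇒ d_i = −m·d_o.
1/f = 1/d_o + 1/d_i = 1/d_o − 1/(m·d_o) = (1 − 1/m)/d_o, so d_o = f(1 − 1/m) = (71.00)(1 − 1/(-2.4)) = 101 cm.

101 cm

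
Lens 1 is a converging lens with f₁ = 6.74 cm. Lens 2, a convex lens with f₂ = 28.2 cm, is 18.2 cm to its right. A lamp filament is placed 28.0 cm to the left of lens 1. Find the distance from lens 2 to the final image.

Lens 1: 1/d_i1 = 1/f₁ − 1/d_o1 = 1/(6.74) − 1/(28.0) = 0.1127, so d_i1 = 8.877 cm.
The intermediate image is 8.877 cm to the right of lens 1, which is 18.2 − (8.877) = 9.323 cm to the left of lens 2, so d_o2 = +9.323 cm.
Lens 2: 1/d_i2 = 1/f₂ − 1/d_o2 = 1/(28.2) − 1/(9.323) = -0.07180, so d_i2 = -13.9 cm.
The final image is virtual, 13.9 cm to the left of lens 2 (overall magnification ≈ -0.47).

13.9 cm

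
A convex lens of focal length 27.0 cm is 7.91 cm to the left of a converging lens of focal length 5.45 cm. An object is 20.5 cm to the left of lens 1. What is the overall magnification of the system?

m = -0.258

Lens 1: 1/d_i1 = 1/(27.0) − 1/(20.5) = -0.01174, so d_i1 = -85.15 cm; m₁ = −d_i1/d_o1 = +4.154.
d_o2 = 7.91 − (-85.15) = 93.06 cm.
Lens 2: 1/d_i2 = 1/(5.45) − 1/(93.06) = 0.1727, so d_i2 = 5.789 cm; m₂ = −d_i2/d_o2 = -0.06221.
m = m₁·m₂ = (+4.154)(-0.06221) = -0.258.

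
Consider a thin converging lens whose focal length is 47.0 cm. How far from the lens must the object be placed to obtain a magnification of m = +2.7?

29.6 cm

m = −d_i/d_o ⇒ d_i = −m·d_o.
1/f = 1/d_o + 1/d_i = 1/d_o − 1/(m·d_o) = (1 − 1/m)/d_o, so d_o = f(1 − 1/m) = (47.00)(1 − 1/(+2.7)) = 29.6 cm.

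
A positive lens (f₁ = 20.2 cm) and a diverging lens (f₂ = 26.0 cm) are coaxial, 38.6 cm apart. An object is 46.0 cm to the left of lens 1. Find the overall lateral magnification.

m = -0.712

Lens 1: 1/d_i1 = 1/(20.2) − 1/(46.0) = 0.02777, so d_i1 = 36.02 cm; m₁ = −d_i1/d_o1 = -0.7830.
d_o2 = 38.6 − (36.02) = 2.580 cm.
f₂ = −26.0 cm (diverging).
Lens 2: 1/d_i2 = 1/(-26.0) − 1/(2.580) = -0.4261, so d_i2 = -2.347 cm; m₂ = −d_i2/d_o2 = +0.9097.
m = m₁·m₂ = (-0.7830)(+0.9097) = -0.712.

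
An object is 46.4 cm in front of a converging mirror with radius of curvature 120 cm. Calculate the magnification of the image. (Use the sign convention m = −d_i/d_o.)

f = R/2 = 120/2 = 60.00 cm.
1/d_i = 1/f − 1/d_o = 1/(60.00) − 1/(46.4) = -0.004885, so d_i = -204.7 cm.
m = −d_i/d_o = −(-204.7)/(46.4) = +4.41.
The image is virtual, upright and enlarged, behind the mirror.

m = +4.41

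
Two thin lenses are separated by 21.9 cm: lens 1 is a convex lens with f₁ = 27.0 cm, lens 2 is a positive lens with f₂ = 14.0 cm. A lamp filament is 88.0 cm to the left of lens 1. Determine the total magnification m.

Lens 1: 1/d_i1 = 1/(27.0) − 1/(88.0) = 0.02567, so d_i1 = 38.95 cm; m₁ = −d_i1/d_o1 = -0.4426.
d_o2 = 21.9 − (38.95) = -17.05 cm (virtual object).
Lens 2: 1/d_i2 = 1/(14.0) − 1/(-17.05) = 0.1301, so d_i2 = 7.688 cm; m₂ = −d_i2/d_o2 = +0.4509.
m = m₁·m₂ = (-0.4426)(+0.4509) = -0.200.

m = -0.200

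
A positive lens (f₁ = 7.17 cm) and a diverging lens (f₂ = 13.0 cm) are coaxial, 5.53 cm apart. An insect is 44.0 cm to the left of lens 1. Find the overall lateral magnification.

Lens 1: 1/d_i1 = 1/(7.17) − 1/(44.0) = 0.1167, so d_i1 = 8.566 cm; m₁ = −d_i1/d_o1 = -0.1947.
d_o2 = 5.53 − (8.566) = -3.036 cm (virtual object).
f₂ = −13.0 cm (diverging).
Lens 2: 1/d_i2 = 1/(-13.0) − 1/(-3.036) = 0.2525, so d_i2 = 3.961 cm; m₂ = −d_i2/d_o2 = +1.305.
m = m₁·m₂ = (-0.1947)(+1.305) = -0.254.

m = -0.254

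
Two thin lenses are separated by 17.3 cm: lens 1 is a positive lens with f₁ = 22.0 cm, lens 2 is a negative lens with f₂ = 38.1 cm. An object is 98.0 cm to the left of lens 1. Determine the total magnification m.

Lens 1: 1/d_i1 = 1/(22.0) − 1/(98.0) = 0.03525, so d_i1 = 28.37 cm; m₁ = −d_i1/d_o1 = -0.2895.
d_o2 = 17.3 − (28.37) = -11.07 cm (virtual object).
f₂ = −38.1 cm (diverging).
Lens 2: 1/d_i2 = 1/(-38.1) − 1/(-11.07) = 0.06409, so d_i2 = 15.60 cm; m₂ = −d_i2/d_o2 = +1.410.
m = m₁·m₂ = (-0.2895)(+1.410) = -0.408.

m = -0.408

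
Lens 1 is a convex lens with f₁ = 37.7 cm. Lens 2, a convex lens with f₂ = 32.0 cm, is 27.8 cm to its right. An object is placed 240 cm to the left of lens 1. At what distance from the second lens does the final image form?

Lens 1: 1/d_i1 = 1/f₁ − 1/d_o1 = 1/(37.7) − 1/(240) = 0.02236, so d_i1 = 44.73 cm.
The intermediate image is 44.73 cm to the right of lens 1, which lies 16.93 cm to the right of lens 2 — a virtual object — so d_o2 = −16.93 cm.
Lens 2: 1/d_i2 = 1/f₂ − 1/d_o2 = 1/(32.0) − 1/(-16.93) = 0.09032, so d_i2 = 11.1 cm.
The final image is real, 11.1 cm to the right of lens 2 (overall magnification ≈ -0.12).

11.1 cm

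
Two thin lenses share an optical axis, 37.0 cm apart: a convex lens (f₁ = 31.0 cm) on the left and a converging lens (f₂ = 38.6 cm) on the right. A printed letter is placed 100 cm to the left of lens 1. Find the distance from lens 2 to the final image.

Lens 1: 1/d_i1 = 1/f₁ − 1/d_o1 = 1/(31.0) − 1/(100) = 0.02226, so d_i1 = 44.93 cm.
The intermediate image is 44.93 cm to the right of lens 1, which lies 7.930 cm to the right of lens 2 — a virtual object — so d_o2 = −7.930 cm.
Lens 2: 1/d_i2 = 1/f₂ − 1/d_o2 = 1/(38.6) − 1/(-7.930) = 0.1520, so d_i2 = 6.58 cm.
The final image is real, 6.58 cm to the right of lens 2 (overall magnification ≈ -0.37).

6.58 cm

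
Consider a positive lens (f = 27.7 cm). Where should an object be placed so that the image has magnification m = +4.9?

m = −d_i/d_o ⇒ d_i = −m·d_o.
1/f = 1/d_o + 1/d_i = 1/d_o − 1/(m·d_o) = (1 − 1/m)/d_o, so d_o = f(1 − 1/m) = (27.70)(1 − 1/(+4.9)) = 22.0 cm.

22.0 cm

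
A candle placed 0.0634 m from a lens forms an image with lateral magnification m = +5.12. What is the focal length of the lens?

m = −d_i/d_o ⇒ d_i = −m·d_o = −(+5.12)·(0.0634) = -0.3246 m.
1/f = 1/d_o + 1/d_i = 1/(0.0634) + 1/(-0.3246) = 12.69, so f = 0.0788 m.
Since f is positive, the lens is converging.

f = 0.0788 m (converging)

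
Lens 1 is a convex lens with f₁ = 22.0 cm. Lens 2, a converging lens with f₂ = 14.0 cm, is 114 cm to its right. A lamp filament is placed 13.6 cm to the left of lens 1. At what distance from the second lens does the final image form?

Lens 1: 1/d_i1 = 1/f₁ − 1/d_o1 = 1/(22.0) − 1/(13.6) = -0.02807, so d_i1 = -35.62 cm.
The intermediate image is 35.62 cm to the left of lens 1 (virtual), which is 114 − (-35.62) = 149.6 cm to the left of lens 2, so d_o2 = +149.6 cm.
Lens 2: 1/d_i2 = 1/f₂ − 1/d_o2 = 1/(14.0) − 1/(149.6) = 0.06474, so d_i2 = 15.4 cm.
The final image is real, 15.4 cm to the right of lens 2 (overall magnification ≈ -0.27).

15.4 cm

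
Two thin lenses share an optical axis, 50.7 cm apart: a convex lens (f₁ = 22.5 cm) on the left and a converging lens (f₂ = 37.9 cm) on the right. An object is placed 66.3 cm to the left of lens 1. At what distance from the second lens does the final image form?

Lens 1: 1/d_i1 = 1/f₁ − 1/d_o1 = 1/(22.5) − 1/(66.3) = 0.02936, so d_i1 = 34.06 cm.
The intermediate image is 34.06 cm to the right of lens 1, which is 50.7 − (34.06) = 16.64 cm to the left of lens 2, so d_o2 = +16.64 cm.
Lens 2: 1/d_i2 = 1/f₂ − 1/d_o2 = 1/(37.9) − 1/(16.64) = -0.03371, so d_i2 = -29.7 cm.
The final image is virtual, 29.7 cm to the left of lens 2 (overall magnification ≈ -0.92).

29.7 cm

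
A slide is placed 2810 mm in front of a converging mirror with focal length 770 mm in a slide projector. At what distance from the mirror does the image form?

Mirror equation: 1/v = 1/f − 1/u = 1/(770.0) − 1/(2810) = 0.001299 − 0.0003559 = 0.0009428, so v = 1060 mm.
The image is real, inverted and reduced, in front of the mirror.

1060 mm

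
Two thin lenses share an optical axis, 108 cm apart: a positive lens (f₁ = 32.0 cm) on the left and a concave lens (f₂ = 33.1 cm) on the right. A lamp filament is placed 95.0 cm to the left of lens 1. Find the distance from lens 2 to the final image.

21.3 cm

Lens 1: 1/d_i1 = 1/f₁ − 1/d_o1 = 1/(32.0) − 1/(95.0) = 0.02072, so d_i1 = 48.25 cm.
The intermediate image is 48.25 cm to the right of lens 1, which is 108 − (48.25) = 59.75 cm to the left of lens 2, so d_o2 = +59.75 cm.
Lens 2 is diverging, so f₂ = −33.1 cm.
Lens 2: 1/d_i2 = 1/f₂ − 1/d_o2 = 1/(-33.1) − 1/(59.75) = -0.04695, so d_i2 = -21.3 cm.
The final image is virtual, 21.3 cm to the left of lens 2 (overall magnification ≈ -0.18).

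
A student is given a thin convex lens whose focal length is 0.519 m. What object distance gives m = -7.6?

0.587 m

m = −d_i/d_o ⇒ d_i = −m·d_o.
1/f = 1/d_o + 1/d_i = 1/d_o − 1/(m·d_o) = (1 − 1/m)/d_o, so d_o = f(1 − 1/m) = (0.5190)(1 − 1/(-7.6)) = 0.587 m.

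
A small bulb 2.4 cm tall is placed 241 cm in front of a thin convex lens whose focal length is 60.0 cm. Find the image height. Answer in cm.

0.796 cm

1/d_i = 1/f − 1/d_o = 1/(60.00) − 1/(241) = 0.01252, so d_i = 79.89 cm.
m = −d_i/d_o = -0.3315.
|h_i| = |m|·h_o = 0.3315 × 2.4 = 0.796 cm. The image is real, inverted and reduced, on the far side of the lens.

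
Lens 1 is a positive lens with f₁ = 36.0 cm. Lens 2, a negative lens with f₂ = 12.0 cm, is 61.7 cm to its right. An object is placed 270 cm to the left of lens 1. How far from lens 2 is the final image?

Lens 1: 1/d_i1 = 1/f₁ − 1/d_o1 = 1/(36.0) − 1/(270) = 0.02407, so d_i1 = 41.54 cm.
The intermediate image is 41.54 cm to the right of lens 1, which is 61.7 − (41.54) = 20.16 cm to the left of lens 2, so d_o2 = +20.16 cm.
Lens 2 is diverging, so f₂ = −12.0 cm.
Lens 2: 1/d_i2 = 1/f₂ − 1/d_o2 = 1/(-12.0) − 1/(20.16) = -0.1329, so d_i2 = -7.52 cm.
The final image is virtual, 7.52 cm to the left of lens 2 (overall magnification ≈ -0.057).

7.52 cm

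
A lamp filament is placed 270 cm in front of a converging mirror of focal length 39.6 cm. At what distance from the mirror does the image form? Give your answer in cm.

46.4 cm

Mirror equation: 1/v = 1/f − 1/u = 1/(39.60) − 1/(270) = 0.02525 − 0.003704 = 0.02155, so v = 46.4 cm.
The image is real, inverted and reduced, in front of the mirror.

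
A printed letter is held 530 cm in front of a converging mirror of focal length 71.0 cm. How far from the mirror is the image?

82.0 cm

Mirror equation: 1/s_i = 1/f − 1/s_o = 1/(71.00) − 1/(530) = 0.01408 − 0.001887 = 0.01220, so s_i = 82.0 cm.
The image is real, inverted and reduced, in front of the mirror.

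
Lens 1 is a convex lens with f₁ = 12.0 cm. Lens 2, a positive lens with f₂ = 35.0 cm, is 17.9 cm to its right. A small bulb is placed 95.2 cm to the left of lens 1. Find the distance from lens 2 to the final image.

4.73 cm

Lens 1: 1/d_i1 = 1/f₁ − 1/d_o1 = 1/(12.0) − 1/(95.2) = 0.07283, so d_i1 = 13.73 cm.
The intermediate image is 13.73 cm to the right of lens 1, which is 17.9 − (13.73) = 4.170 cm to the left of lens 2, so d_o2 = +4.170 cm.
Lens 2: 1/d_i2 = 1/f₂ − 1/d_o2 = 1/(35.0) − 1/(4.170) = -0.2112, so d_i2 = -4.73 cm.
The final image is virtual, 4.73 cm to the left of lens 2 (overall magnification ≈ -0.16).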